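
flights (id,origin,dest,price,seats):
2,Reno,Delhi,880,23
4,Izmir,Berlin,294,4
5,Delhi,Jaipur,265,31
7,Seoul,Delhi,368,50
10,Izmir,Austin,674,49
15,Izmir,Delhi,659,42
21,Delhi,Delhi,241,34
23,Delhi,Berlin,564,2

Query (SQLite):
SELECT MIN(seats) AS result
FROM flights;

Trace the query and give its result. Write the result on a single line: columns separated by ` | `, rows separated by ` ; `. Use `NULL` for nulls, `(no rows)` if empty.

2

All seats values: [23, 4, 31, 50, 49, 42, 34, 2].
MIN of non-NULL values = 2.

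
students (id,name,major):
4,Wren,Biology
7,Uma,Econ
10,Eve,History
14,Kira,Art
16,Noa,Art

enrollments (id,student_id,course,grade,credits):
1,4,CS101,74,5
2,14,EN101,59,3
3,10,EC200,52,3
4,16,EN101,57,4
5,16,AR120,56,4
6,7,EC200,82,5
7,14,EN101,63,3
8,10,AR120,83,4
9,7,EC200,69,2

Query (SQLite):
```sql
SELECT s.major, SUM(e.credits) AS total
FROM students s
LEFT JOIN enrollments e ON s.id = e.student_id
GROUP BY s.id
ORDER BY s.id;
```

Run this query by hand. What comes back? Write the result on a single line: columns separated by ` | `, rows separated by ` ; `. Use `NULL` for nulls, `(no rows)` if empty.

LEFT JOIN keeps every students row; unmatched ones get NULL for enrollments columns.
Group by students.id and compute SUM(e.credits). SUM over an all-NULL group is NULL.
  4: ids {1} → SUM(e.credits)=5
  7: ids {6, 9} → SUM(e.credits)=7
  10: ids {3, 8} → SUM(e.credits)=7
  14: ids {2, 7} → SUM(e.credits)=6
  16: ids {4, 5} → SUM(e.credits)=8

Biology | 5 ; Econ | 7 ; History | 7 ; Art | 6 ; Art | 8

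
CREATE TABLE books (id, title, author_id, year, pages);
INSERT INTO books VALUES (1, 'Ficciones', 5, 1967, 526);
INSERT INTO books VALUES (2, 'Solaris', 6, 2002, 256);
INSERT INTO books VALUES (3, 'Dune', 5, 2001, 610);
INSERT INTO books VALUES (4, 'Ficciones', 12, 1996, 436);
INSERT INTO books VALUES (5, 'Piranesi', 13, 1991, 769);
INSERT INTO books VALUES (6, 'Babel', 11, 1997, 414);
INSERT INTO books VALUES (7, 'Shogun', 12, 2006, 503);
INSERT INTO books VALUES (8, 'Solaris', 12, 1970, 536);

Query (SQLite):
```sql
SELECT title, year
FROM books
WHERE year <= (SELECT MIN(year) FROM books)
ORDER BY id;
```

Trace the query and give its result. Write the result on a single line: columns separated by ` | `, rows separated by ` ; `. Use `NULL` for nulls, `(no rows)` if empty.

Ficciones | 1967

Scalar subquery: MIN(year) over all books rows = 1967.
Keep rows where year <= that value.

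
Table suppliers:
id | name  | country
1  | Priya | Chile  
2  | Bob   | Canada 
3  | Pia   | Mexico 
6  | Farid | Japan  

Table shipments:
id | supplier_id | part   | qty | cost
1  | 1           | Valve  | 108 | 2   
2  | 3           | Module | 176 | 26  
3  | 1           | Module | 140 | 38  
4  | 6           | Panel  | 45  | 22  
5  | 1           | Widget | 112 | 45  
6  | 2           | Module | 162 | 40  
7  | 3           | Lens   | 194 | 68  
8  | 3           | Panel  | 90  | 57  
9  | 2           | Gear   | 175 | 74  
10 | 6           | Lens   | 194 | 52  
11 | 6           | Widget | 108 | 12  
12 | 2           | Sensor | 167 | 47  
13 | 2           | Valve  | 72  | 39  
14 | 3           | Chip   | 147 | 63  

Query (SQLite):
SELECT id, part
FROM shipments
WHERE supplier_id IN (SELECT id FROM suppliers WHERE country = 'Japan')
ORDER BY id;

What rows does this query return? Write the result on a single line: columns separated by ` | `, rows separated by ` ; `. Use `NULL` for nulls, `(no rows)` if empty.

4 | Panel ; 10 | Lens ; 11 | Widget

Inner query: suppliers.id where country = 'Japan'.
Outer: keep shipments rows whose supplier_id is in that set.
Inner query → {6}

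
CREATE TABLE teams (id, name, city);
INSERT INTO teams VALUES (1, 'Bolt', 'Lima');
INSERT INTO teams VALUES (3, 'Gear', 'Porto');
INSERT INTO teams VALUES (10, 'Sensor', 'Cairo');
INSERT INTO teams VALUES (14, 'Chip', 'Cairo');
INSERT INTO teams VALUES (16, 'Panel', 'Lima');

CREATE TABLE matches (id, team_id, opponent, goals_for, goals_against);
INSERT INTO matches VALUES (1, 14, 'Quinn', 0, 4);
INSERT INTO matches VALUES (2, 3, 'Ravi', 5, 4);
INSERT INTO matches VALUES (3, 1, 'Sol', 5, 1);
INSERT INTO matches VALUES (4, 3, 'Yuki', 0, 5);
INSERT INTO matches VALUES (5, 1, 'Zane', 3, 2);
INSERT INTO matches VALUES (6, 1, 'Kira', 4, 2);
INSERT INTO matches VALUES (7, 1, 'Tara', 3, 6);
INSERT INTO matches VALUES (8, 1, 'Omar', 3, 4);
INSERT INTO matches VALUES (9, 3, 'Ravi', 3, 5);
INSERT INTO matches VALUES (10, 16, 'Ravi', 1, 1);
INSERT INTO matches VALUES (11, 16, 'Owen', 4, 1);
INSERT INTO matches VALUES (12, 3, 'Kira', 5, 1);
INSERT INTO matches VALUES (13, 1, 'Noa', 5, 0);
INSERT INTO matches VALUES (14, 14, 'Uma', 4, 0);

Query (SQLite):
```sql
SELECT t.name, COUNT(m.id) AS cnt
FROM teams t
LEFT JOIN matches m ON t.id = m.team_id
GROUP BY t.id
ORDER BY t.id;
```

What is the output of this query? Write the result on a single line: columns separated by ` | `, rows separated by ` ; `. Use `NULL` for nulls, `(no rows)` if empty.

Bolt | 6 ; Gear | 4 ; Sensor | 0 ; Chip | 2 ; Panel | 2

LEFT JOIN keeps every teams row; unmatched ones get NULL for matches columns.
Group by teams.id and compute COUNT(m.id). COUNT(col) of an all-NULL group is 0.
  1: ids {3, 5, 6, 7, 8, 13} → COUNT(m.id)=6
  3: ids {2, 4, 9, 12} → COUNT(m.id)=4
  10: ids {—} → COUNT(m.id)=0
  14: ids {1, 14} → COUNT(m.id)=2
  16: ids {10, 11} → COUNT(m.id)=2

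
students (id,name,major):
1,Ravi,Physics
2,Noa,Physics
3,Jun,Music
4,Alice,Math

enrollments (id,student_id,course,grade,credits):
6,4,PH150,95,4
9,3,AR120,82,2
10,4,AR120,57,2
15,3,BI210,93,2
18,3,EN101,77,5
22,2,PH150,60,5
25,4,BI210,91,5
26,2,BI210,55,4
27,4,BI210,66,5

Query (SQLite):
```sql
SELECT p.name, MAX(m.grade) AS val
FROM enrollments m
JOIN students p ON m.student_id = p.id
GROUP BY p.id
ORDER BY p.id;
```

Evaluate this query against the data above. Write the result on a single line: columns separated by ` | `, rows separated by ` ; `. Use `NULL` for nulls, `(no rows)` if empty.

Join each enrollments row to its students via student_id.
Group joined rows by students.id; compute MAX(m.grade) per group.
  2: ids {22, 26} → MAX(m.grade)=60
  3: ids {9, 15, 18} → MAX(m.grade)=93
  4: ids {6, 10, 25, 27} → MAX(m.grade)=95

Noa | 60 ; Jun | 93 ; Alice | 95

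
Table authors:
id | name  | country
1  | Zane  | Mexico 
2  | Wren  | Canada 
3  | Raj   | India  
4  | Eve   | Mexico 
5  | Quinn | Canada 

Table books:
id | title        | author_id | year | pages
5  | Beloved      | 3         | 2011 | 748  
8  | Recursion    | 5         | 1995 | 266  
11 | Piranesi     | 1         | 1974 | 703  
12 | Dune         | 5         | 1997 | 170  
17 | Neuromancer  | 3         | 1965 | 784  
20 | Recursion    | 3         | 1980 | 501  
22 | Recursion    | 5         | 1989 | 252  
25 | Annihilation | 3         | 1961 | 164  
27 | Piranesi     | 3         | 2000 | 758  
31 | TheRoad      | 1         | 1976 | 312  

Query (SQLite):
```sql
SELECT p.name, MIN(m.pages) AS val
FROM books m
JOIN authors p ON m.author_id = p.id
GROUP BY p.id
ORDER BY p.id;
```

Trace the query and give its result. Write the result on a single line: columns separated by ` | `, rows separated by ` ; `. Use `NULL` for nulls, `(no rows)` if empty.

Zane | 312 ; Raj | 164 ; Quinn | 170

Join each books row to its authors via author_id.
Group joined rows by authors.id; compute MIN(m.pages) per group.
  1: ids {11, 31} → MIN(m.pages)=312
  3: ids {5, 17, 20, 25, 27} → MIN(m.pages)=164
  5: ids {8, 12, 22} → MIN(m.pages)=170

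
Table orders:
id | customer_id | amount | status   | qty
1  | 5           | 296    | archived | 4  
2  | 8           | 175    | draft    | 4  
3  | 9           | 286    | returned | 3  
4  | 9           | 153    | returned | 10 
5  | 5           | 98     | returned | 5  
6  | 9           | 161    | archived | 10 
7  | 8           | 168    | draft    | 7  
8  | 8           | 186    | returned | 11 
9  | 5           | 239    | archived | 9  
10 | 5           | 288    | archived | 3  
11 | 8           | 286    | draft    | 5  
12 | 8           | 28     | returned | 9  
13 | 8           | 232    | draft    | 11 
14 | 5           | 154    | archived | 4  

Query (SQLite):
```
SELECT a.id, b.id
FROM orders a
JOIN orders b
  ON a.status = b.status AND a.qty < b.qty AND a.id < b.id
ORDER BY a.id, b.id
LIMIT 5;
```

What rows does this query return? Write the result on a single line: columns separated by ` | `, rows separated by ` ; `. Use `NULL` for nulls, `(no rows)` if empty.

1 | 6 ; 1 | 9 ; 2 | 7 ; 2 | 11 ; 2 | 13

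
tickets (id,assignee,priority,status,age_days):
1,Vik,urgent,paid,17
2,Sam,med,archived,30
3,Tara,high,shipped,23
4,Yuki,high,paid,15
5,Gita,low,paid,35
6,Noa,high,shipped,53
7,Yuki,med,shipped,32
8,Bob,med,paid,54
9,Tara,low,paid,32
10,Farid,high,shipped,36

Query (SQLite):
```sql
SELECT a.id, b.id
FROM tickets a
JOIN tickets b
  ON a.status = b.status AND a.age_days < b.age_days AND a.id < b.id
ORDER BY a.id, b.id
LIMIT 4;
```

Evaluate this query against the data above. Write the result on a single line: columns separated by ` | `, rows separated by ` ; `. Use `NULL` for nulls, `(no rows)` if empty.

1 | 5 ; 1 | 8 ; 1 | 9 ; 3 | 6

Pairs (a,b) with same status, a.age_days < b.age_days, a.id < b.id.
status groups: archived:{2} paid:{1,4,5,8,9} shipped:{3,6,7,10}
Ordered by (a.id, b.id); first 4.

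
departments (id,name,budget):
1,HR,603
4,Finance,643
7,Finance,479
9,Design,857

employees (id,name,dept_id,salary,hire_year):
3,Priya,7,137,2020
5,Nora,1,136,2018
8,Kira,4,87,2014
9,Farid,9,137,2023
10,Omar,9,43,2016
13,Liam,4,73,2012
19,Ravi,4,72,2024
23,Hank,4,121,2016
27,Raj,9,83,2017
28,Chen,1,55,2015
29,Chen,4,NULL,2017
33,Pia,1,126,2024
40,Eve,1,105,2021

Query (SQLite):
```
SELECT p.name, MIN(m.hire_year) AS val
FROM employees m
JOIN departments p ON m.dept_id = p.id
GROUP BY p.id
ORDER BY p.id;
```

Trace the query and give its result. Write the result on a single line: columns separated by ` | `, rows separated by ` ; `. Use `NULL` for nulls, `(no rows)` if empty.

HR | 2015 ; Finance | 2012 ; Finance | 2020 ; Design | 2016

Join each employees row to its departments via dept_id.
Group joined rows by departments.id; compute MIN(m.hire_year) per group.
  1: ids {5, 28, 33, 40} → MIN(m.hire_year)=2015
  4: ids {8, 13, 19, 23, 29} → MIN(m.hire_year)=2012
  7: ids {3} → MIN(m.hire_year)=2020
  9: ids {9, 10, 27} → MIN(m.hire_year)=2016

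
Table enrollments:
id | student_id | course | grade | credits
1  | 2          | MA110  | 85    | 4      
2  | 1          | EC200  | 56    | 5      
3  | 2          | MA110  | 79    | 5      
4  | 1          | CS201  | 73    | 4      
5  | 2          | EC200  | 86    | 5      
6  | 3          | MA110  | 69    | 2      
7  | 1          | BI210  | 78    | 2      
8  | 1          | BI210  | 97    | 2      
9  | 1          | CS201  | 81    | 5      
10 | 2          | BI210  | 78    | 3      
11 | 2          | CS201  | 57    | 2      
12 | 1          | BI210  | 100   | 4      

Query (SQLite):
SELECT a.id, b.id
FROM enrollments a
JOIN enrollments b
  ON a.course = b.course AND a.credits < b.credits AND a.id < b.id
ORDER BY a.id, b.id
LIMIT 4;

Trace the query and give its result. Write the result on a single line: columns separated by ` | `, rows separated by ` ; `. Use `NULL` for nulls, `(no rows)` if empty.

Pairs (a,b) with same course, a.credits < b.credits, a.id < b.id.
course groups: BI210:{7,8,10,12} CS201:{4,9,11} EC200:{2,5} MA110:{1,3,6}
Ordered by (a.id, b.id); first 4.

1 | 3 ; 4 | 9 ; 7 | 10 ; 7 | 12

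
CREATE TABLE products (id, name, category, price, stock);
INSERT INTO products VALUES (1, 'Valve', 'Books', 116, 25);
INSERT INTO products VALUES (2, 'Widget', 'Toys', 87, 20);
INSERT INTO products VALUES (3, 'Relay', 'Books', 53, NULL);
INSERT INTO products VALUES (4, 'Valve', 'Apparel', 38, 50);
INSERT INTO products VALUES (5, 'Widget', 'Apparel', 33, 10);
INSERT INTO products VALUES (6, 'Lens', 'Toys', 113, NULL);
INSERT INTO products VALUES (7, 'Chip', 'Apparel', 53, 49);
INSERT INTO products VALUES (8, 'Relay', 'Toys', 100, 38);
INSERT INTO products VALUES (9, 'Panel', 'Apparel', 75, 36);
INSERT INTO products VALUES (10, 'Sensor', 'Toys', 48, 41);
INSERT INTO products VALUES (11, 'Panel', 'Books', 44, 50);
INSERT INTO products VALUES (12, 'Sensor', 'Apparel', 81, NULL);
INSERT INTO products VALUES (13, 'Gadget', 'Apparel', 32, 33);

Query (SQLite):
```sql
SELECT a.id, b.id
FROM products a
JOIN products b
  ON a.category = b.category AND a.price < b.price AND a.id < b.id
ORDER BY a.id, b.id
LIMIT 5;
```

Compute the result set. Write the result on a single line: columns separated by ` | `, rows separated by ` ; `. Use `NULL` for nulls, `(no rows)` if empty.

Pairs (a,b) with same category, a.price < b.price, a.id < b.id.
category groups: Apparel:{4,5,7,9,12,13} Books:{1,3,11} Toys:{2,6,8,10}
Ordered by (a.id, b.id); first 5.

2 | 6 ; 2 | 8 ; 4 | 7 ; 4 | 9 ; 4 | 12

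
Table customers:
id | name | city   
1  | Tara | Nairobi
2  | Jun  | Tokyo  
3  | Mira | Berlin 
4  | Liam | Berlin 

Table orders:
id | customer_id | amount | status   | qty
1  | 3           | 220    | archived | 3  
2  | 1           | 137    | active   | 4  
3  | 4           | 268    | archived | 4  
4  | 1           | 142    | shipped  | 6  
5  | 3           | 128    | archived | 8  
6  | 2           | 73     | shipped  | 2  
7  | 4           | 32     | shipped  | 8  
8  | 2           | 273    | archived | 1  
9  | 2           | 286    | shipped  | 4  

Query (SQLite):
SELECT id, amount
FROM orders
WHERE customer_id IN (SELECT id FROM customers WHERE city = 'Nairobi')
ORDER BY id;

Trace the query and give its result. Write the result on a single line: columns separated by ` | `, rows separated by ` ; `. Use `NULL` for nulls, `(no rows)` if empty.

2 | 137 ; 4 | 142

Inner query: customers.id where city = 'Nairobi'.
Outer: keep orders rows whose customer_id is in that set.
Inner query → {1}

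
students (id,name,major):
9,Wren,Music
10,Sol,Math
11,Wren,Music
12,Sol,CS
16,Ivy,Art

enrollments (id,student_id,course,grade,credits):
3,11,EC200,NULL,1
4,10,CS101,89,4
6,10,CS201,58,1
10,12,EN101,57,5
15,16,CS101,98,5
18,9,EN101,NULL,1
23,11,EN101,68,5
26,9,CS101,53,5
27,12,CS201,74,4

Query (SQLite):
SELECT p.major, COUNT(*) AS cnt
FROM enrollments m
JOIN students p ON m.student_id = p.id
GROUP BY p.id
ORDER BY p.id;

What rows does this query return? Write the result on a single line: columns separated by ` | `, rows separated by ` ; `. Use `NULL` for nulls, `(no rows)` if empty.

Music | 2 ; Math | 2 ; Music | 2 ; CS | 2 ; Art | 1

Join each enrollments row to its students via student_id.
Group joined rows by students.id; compute COUNT(*) per group.
  9: ids {18, 26} → COUNT(*)=2
  10: ids {4, 6} → COUNT(*)=2
  11: ids {3, 23} → COUNT(*)=2
  12: ids {10, 27} → COUNT(*)=2
  16: ids {15} → COUNT(*)=1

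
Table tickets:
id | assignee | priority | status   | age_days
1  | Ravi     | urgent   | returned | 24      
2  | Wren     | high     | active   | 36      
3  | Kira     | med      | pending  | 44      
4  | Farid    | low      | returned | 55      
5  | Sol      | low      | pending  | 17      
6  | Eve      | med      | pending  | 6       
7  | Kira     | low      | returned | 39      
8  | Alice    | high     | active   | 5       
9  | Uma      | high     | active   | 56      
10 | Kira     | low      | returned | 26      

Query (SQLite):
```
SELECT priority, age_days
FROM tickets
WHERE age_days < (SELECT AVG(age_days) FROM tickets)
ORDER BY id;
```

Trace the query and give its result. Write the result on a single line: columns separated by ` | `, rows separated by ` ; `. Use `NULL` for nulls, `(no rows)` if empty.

Scalar subquery: AVG(age_days) over all tickets rows = 30.8.
Keep rows where age_days < that value.

urgent | 24 ; low | 17 ; med | 6 ; high | 5 ; low | 26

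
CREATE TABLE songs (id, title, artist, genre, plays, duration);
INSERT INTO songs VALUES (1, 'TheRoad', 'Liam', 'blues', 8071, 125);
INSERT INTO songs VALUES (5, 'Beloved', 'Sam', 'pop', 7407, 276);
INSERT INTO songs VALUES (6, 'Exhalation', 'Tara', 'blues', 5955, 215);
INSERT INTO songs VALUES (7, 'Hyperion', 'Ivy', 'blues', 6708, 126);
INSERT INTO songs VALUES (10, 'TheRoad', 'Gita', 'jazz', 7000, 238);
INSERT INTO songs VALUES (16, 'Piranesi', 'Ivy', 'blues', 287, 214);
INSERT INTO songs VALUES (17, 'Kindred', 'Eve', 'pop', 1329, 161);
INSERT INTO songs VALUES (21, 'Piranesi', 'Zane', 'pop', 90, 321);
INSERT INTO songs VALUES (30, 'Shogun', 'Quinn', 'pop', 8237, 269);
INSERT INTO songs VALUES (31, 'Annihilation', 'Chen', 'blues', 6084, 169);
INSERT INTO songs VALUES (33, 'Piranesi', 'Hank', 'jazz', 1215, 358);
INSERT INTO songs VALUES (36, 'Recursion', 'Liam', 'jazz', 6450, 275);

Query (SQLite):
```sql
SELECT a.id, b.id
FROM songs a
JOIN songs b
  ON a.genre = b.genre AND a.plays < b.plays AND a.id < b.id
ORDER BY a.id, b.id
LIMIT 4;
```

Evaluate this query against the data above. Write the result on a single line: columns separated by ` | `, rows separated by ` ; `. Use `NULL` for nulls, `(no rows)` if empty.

5 | 30 ; 6 | 7 ; 6 | 31 ; 16 | 31

Pairs (a,b) with same genre, a.plays < b.plays, a.id < b.id.
genre groups: blues:{1,6,7,16,31} jazz:{10,33,36} pop:{5,17,21,30}
Ordered by (a.id, b.id); first 4.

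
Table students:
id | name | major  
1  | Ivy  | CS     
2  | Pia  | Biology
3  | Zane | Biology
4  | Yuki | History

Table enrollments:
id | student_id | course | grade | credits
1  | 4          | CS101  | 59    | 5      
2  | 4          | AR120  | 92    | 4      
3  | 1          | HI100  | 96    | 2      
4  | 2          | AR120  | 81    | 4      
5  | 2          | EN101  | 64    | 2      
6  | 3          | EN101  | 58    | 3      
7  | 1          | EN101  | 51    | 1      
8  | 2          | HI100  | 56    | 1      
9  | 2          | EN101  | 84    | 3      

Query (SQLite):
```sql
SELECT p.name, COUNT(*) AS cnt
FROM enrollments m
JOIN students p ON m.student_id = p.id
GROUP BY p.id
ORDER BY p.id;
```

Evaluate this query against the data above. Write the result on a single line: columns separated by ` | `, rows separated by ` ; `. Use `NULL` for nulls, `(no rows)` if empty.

Join each enrollments row to its students via student_id.
Group joined rows by students.id; compute COUNT(*) per group.
  1: ids {3, 7} → COUNT(*)=2
  2: ids {4, 5, 8, 9} → COUNT(*)=4
  3: ids {6} → COUNT(*)=1
  4: ids {1, 2} → COUNT(*)=2

Ivy | 2 ; Pia | 4 ; Zane | 1 ; Yuki | 2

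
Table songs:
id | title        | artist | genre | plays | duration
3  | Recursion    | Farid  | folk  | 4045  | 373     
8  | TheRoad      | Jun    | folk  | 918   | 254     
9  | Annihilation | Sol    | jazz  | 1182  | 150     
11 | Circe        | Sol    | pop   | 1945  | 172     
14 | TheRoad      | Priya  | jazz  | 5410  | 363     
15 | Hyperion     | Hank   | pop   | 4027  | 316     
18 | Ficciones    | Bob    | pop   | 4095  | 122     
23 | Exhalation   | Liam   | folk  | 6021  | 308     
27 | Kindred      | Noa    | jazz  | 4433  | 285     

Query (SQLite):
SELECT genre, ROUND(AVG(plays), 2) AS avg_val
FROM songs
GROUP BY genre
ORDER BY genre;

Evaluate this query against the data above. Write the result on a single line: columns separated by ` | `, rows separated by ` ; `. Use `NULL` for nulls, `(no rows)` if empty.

folk | 3661.33 ; jazz | 3675 ; pop | 3355.67

Partition songs by genre; compute ROUND(AVG(plays), 2) within each group.
  folk: ids {3, 8, 23} → ROUND(AVG(plays), 2)=3661.33
  jazz: ids {9, 14, 27} → ROUND(AVG(plays), 2)=3675
  pop: ids {11, 15, 18} → ROUND(AVG(plays), 2)=3355.67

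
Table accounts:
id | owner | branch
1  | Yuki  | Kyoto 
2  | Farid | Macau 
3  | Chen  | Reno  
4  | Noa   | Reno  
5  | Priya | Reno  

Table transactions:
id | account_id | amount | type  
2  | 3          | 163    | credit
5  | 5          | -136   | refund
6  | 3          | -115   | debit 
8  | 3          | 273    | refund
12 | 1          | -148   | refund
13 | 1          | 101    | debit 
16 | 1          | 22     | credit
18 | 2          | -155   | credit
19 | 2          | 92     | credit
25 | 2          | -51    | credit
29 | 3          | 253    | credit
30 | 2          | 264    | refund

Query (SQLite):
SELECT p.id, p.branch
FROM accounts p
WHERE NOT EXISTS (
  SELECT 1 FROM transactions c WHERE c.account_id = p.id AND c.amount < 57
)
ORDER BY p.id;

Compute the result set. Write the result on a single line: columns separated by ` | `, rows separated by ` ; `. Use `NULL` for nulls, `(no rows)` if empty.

For each accounts row, check whether any transactions with matching account_id has amount < 57.
Keep rows where that is false.

4 | Reno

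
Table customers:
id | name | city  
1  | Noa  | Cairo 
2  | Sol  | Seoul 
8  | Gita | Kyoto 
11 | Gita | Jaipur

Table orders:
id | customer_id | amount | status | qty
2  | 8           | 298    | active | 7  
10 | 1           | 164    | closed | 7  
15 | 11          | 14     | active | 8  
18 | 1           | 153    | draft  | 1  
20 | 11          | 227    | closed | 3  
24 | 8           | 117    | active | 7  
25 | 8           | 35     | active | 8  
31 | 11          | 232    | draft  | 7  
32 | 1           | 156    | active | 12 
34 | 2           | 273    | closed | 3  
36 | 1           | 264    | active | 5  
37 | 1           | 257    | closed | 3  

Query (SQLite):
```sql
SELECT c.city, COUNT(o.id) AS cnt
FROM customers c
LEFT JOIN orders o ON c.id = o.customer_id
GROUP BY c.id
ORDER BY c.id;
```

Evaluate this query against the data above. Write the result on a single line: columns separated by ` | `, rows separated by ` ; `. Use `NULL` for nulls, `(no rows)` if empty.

Cairo | 5 ; Seoul | 1 ; Kyoto | 3 ; Jaipur | 3

LEFT JOIN keeps every customers row; unmatched ones get NULL for orders columns.
Group by customers.id and compute COUNT(o.id). COUNT(col) of an all-NULL group is 0.
  1: ids {10, 18, 32, 36, 37} → COUNT(o.id)=5
  2: ids {34} → COUNT(o.id)=1
  8: ids {2, 24, 25} → COUNT(o.id)=3
  11: ids {15, 20, 31} → COUNT(o.id)=3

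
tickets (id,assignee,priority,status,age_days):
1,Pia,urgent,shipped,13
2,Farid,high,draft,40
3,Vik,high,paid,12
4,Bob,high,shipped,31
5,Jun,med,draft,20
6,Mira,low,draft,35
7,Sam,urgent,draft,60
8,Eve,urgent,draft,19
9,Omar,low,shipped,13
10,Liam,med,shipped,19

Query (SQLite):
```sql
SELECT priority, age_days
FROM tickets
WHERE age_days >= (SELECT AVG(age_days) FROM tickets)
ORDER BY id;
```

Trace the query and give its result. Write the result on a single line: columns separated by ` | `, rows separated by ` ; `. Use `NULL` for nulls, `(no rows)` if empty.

Scalar subquery: AVG(age_days) over all tickets rows = 26.2.
Keep rows where age_days >= that value.

high | 40 ; high | 31 ; low | 35 ; urgent | 60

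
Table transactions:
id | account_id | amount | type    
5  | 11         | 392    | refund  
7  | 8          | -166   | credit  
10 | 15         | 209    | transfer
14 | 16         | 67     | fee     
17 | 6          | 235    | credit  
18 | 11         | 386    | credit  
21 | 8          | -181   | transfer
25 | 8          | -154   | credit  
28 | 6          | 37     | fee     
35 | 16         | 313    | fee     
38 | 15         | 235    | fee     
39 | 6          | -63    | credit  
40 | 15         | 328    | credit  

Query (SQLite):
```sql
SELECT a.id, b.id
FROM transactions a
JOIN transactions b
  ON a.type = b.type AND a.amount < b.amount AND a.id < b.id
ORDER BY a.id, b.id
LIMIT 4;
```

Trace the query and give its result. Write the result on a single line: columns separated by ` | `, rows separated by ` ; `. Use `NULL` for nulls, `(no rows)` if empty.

Pairs (a,b) with same type, a.amount < b.amount, a.id < b.id.
type groups: credit:{7,17,18,25,39,40} fee:{14,28,35,38} refund:{5} transfer:{10,21}
Ordered by (a.id, b.id); first 4.

7 | 17 ; 7 | 18 ; 7 | 25 ; 7 | 39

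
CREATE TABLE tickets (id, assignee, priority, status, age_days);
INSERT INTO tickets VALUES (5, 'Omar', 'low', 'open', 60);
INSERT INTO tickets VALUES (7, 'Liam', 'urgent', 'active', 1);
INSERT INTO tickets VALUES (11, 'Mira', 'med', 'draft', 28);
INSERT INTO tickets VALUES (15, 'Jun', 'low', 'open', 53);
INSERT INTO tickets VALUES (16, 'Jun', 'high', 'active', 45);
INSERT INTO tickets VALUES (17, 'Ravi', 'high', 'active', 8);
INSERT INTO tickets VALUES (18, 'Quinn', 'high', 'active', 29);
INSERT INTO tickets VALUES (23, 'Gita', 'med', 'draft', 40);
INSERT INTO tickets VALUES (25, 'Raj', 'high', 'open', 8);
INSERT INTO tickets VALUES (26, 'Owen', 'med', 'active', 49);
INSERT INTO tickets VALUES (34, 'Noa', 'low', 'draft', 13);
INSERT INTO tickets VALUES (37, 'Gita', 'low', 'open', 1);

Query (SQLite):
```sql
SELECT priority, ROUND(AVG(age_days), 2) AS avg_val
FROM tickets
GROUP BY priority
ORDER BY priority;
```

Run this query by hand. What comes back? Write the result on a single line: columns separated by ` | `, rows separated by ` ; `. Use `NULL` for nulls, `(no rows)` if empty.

high | 22.5 ; low | 31.75 ; med | 39 ; urgent | 1

Partition tickets by priority; compute ROUND(AVG(age_days), 2) within each group.
  high: ids {16, 17, 18, 25} → ROUND(AVG(age_days), 2)=22.5
  low: ids {5, 15, 34, 37} → ROUND(AVG(age_days), 2)=31.75
  med: ids {11, 23, 26} → ROUND(AVG(age_days), 2)=39
  urgent: ids {7} → ROUND(AVG(age_days), 2)=1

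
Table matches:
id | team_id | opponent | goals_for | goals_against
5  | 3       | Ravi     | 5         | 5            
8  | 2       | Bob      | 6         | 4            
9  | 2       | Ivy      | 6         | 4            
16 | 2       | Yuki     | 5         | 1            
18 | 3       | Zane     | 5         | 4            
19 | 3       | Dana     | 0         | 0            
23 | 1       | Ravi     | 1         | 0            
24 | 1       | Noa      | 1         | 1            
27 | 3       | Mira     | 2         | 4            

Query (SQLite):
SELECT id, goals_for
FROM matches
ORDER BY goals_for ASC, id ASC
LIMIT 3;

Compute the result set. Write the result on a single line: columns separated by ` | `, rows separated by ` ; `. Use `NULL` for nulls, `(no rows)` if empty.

Sort by goals_for asc, tiebreak id asc: (0, id=19), (1, id=23), (1, id=24), (2, id=27), (5, id=5), (5, id=16) …. Take first 3.

19 | 0 ; 23 | 1 ; 24 | 1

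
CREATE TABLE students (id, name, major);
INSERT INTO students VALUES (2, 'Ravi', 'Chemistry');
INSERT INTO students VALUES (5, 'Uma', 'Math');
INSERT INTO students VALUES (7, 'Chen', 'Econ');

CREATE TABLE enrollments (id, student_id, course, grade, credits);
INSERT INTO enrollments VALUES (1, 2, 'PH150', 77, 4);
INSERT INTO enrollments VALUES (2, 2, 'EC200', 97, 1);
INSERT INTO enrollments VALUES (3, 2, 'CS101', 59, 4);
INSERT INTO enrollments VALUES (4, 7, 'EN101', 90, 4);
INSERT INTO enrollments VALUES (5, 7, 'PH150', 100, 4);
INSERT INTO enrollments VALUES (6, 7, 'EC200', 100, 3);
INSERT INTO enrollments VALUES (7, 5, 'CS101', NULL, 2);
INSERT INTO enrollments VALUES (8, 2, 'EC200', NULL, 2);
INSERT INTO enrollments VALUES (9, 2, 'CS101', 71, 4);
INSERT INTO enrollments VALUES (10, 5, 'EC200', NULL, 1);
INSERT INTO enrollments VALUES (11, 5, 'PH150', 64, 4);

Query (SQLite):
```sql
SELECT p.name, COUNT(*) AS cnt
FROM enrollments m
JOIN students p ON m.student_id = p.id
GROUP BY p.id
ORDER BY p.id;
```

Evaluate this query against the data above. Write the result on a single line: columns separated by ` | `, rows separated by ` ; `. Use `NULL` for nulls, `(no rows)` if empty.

Join each enrollments row to its students via student_id.
Group joined rows by students.id; compute COUNT(*) per group.
  2: ids {1, 2, 3, 8, 9} → COUNT(*)=5
  5: ids {7, 10, 11} → COUNT(*)=3
  7: ids {4, 5, 6} → COUNT(*)=3

Ravi | 5 ; Uma | 3 ; Chen | 3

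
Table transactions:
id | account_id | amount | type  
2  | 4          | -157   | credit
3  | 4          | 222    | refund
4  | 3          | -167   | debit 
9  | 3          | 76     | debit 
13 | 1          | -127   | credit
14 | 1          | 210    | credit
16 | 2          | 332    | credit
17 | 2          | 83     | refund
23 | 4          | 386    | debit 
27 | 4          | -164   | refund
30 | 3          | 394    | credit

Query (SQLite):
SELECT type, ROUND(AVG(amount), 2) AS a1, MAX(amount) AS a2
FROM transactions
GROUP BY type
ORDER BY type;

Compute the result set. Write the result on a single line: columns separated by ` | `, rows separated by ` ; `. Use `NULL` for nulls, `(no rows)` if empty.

Group transactions by type.
Per group compute: ROUND(AVG(amount), 2), MAX(amount).
  credit: ids {2, 13, 14, 16, 30} → ROUND(AVG(amount), 2)=130.4, MAX(amount)=394
  debit: ids {4, 9, 23} → ROUND(AVG(amount), 2)=98.33, MAX(amount)=386
  refund: ids {3, 17, 27} → ROUND(AVG(amount), 2)=47, MAX(amount)=222

credit | 130.4 | 394 ; debit | 98.33 | 386 ; refund | 47 | 222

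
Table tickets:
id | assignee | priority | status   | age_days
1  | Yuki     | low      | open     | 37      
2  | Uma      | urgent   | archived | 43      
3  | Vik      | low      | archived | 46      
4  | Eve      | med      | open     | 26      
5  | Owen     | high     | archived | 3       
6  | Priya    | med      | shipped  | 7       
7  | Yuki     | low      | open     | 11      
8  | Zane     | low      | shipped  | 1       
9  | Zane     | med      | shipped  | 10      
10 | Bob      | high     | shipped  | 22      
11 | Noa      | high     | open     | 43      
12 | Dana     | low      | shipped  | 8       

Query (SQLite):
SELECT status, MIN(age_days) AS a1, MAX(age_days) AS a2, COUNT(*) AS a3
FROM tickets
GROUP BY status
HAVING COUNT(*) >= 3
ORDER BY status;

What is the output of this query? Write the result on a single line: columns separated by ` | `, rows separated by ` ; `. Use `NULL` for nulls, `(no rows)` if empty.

Group tickets by status.
Per group compute: MIN(age_days), MAX(age_days), COUNT(*).
HAVING: drop groups with fewer than 3 rows.
  archived: ids {2, 3, 5} → MIN(age_days)=3, MAX(age_days)=46, COUNT(*)=3
  open: ids {1, 4, 7, 11} → MIN(age_days)=11, MAX(age_days)=43, COUNT(*)=4
  shipped: ids {6, 8, 9, 10, 12} → MIN(age_days)=1, MAX(age_days)=22, COUNT(*)=5

archived | 3 | 46 | 3 ; open | 11 | 43 | 4 ; shipped | 1 | 22 | 5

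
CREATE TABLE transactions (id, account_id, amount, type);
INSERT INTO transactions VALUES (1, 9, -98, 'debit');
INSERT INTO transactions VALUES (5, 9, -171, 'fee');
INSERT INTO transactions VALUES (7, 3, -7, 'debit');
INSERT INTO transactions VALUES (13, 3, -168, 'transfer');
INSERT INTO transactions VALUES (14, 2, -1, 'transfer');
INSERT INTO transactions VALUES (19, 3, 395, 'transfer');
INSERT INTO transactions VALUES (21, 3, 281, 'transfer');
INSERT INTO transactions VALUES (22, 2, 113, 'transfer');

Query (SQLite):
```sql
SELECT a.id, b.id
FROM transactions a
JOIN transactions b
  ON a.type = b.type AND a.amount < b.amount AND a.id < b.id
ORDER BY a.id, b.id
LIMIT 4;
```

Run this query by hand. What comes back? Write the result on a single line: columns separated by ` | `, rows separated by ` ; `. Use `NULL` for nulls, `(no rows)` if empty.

Pairs (a,b) with same type, a.amount < b.amount, a.id < b.id.
type groups: debit:{1,7} fee:{5} transfer:{13,14,19,21,22}
Ordered by (a.id, b.id); first 4.

1 | 7 ; 13 | 14 ; 13 | 19 ; 13 | 21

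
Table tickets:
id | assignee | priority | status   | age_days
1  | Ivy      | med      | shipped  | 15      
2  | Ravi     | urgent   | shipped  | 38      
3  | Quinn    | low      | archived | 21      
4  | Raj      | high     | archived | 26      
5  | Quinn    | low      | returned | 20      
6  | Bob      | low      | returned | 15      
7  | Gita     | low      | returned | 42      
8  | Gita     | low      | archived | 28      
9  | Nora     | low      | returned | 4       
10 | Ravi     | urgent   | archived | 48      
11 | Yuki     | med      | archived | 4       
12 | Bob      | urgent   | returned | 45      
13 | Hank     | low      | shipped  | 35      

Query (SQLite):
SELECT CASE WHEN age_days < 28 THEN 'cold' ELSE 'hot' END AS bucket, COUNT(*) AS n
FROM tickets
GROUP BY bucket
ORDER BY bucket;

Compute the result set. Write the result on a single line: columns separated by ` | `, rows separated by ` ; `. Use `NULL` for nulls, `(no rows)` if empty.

cold | 7 ; hot | 6

Bucket rows by age_days < 28 → 'cold' else 'hot'; count each bucket.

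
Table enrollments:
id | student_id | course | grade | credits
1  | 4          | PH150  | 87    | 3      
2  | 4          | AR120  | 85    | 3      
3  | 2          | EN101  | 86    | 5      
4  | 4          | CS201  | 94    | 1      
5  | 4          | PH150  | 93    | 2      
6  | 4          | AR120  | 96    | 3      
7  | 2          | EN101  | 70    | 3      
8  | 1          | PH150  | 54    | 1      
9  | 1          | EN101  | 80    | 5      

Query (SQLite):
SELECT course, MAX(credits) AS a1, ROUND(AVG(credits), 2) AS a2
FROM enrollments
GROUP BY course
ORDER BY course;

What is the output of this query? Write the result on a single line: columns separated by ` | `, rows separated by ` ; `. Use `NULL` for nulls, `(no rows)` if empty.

Group enrollments by course.
Per group compute: MAX(credits), ROUND(AVG(credits), 2).
  AR120: ids {2, 6} → MAX(credits)=3, ROUND(AVG(credits), 2)=3
  CS201: ids {4} → MAX(credits)=1, ROUND(AVG(credits), 2)=1
  EN101: ids {3, 7, 9} → MAX(credits)=5, ROUND(AVG(credits), 2)=4.33
  PH150: ids {1, 5, 8} → MAX(credits)=3, ROUND(AVG(credits), 2)=2

AR120 | 3 | 3 ; CS201 | 1 | 1 ; EN101 | 5 | 4.33 ; PH150 | 3 | 2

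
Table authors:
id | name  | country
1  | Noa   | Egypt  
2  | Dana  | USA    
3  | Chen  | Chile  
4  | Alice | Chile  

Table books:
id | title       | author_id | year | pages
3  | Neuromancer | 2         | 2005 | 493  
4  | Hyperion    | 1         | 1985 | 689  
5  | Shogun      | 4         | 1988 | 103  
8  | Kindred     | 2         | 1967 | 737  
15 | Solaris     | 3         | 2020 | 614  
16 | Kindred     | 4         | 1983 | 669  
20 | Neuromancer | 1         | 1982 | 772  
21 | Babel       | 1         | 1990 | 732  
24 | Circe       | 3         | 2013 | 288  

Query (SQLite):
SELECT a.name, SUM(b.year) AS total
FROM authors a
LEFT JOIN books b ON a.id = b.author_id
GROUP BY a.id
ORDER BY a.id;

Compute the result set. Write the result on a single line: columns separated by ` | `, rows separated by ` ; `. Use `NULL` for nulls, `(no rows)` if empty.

LEFT JOIN keeps every authors row; unmatched ones get NULL for books columns.
Group by authors.id and compute SUM(b.year). SUM over an all-NULL group is NULL.
  1: ids {4, 20, 21} → SUM(b.year)=5957
  2: ids {3, 8} → SUM(b.year)=3972
  3: ids {15, 24} → SUM(b.year)=4033
  4: ids {5, 16} → SUM(b.year)=3971

Noa | 5957 ; Dana | 3972 ; Chen | 4033 ; Alice | 3971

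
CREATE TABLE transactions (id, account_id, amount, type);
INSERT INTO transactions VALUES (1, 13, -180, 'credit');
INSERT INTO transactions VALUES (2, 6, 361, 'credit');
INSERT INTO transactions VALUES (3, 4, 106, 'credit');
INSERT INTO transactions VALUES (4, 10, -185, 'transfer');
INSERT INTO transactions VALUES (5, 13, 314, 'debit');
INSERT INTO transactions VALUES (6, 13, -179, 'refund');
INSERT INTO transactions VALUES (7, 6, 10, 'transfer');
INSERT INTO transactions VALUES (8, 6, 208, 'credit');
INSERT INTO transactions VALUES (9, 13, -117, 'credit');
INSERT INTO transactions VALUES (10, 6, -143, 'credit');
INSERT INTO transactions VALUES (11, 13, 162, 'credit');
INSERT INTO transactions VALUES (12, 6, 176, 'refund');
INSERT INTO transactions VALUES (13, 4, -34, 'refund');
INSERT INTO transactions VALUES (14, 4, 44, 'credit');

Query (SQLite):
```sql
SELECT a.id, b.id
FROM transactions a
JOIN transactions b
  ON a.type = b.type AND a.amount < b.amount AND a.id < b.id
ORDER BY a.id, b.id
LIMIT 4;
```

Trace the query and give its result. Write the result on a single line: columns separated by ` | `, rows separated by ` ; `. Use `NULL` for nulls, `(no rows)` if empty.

1 | 2 ; 1 | 3 ; 1 | 8 ; 1 | 9

Pairs (a,b) with same type, a.amount < b.amount, a.id < b.id.
type groups: credit:{1,2,3,8,9,10,11,14} debit:{5} refund:{6,12,13} transfer:{4,7}
Ordered by (a.id, b.id); first 4.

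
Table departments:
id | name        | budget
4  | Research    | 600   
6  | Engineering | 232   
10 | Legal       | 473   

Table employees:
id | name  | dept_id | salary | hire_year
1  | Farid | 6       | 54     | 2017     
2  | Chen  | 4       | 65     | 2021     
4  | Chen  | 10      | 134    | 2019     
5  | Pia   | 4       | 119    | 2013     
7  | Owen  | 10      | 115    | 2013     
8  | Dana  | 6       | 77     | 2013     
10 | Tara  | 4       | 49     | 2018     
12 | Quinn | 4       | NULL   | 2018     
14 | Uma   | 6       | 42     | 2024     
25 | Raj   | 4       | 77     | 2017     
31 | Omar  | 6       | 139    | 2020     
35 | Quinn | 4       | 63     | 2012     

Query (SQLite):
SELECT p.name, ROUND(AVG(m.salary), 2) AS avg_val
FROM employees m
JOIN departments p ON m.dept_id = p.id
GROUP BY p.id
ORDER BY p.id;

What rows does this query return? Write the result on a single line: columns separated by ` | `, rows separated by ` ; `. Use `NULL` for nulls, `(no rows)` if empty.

Join each employees row to its departments via dept_id.
Group joined rows by departments.id; compute ROUND(AVG(m.salary), 2) per group.
  4: ids {2, 5, 10, 12, 25, 35} → ROUND(AVG(m.salary), 2)=74.6
  6: ids {1, 8, 14, 31} → ROUND(AVG(m.salary), 2)=78
  10: ids {4, 7} → ROUND(AVG(m.salary), 2)=124.5

Research | 74.6 ; Engineering | 78 ; Legal | 124.5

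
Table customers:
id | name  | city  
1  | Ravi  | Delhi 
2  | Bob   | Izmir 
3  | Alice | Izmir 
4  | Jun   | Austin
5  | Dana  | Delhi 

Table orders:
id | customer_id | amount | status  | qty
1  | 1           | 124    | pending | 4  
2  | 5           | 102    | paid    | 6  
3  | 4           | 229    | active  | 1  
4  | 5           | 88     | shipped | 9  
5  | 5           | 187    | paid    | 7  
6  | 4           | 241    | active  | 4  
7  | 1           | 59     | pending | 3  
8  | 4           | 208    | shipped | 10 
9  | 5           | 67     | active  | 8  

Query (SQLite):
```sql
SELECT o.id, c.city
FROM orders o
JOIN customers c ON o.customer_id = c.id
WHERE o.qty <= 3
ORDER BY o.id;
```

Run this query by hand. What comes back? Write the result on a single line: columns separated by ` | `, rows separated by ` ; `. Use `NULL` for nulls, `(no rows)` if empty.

3 | Austin ; 7 | Delhi

Each orders row matches the customers row where customer_id = customers.id.
Then keep rows with o.qty <= 3.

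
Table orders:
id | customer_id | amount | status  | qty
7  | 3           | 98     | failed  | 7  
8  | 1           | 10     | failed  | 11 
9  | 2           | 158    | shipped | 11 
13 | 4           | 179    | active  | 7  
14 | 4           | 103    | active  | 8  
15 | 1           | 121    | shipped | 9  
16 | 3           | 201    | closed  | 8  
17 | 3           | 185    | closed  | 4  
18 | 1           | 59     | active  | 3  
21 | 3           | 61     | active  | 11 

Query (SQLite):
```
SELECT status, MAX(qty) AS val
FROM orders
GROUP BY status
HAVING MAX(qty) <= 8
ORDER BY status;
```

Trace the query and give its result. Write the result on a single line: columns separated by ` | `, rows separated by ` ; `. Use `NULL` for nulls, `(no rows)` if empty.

closed | 8

Partition orders by status; compute MAX(qty) within each group.
HAVING: keep groups where MAX(qty) <= 8.
  active: ids {13, 14, 18, 21} → MAX(qty)=11
  closed: ids {16, 17} → MAX(qty)=8
  failed: ids {7, 8} → MAX(qty)=11
  shipped: ids {9, 15} → MAX(qty)=11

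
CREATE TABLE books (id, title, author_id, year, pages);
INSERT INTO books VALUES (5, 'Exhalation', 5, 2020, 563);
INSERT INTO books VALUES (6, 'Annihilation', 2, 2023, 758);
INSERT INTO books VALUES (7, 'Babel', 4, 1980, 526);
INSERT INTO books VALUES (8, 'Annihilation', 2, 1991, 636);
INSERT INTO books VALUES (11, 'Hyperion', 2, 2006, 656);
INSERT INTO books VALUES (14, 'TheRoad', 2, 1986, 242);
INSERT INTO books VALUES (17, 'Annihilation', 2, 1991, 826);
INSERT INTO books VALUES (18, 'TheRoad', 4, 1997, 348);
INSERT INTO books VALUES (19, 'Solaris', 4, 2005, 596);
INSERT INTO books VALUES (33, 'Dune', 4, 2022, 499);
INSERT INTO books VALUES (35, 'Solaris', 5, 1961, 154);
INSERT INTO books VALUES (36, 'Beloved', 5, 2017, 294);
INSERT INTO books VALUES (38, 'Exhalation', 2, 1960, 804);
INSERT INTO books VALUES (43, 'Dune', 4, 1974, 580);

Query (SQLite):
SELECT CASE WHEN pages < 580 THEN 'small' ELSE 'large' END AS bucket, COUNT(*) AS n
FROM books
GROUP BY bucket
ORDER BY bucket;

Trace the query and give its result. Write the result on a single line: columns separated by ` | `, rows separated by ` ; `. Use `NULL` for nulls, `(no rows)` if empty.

Bucket rows by pages < 580 → 'small' else 'large'; count each bucket.

large | 7 ; small | 7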